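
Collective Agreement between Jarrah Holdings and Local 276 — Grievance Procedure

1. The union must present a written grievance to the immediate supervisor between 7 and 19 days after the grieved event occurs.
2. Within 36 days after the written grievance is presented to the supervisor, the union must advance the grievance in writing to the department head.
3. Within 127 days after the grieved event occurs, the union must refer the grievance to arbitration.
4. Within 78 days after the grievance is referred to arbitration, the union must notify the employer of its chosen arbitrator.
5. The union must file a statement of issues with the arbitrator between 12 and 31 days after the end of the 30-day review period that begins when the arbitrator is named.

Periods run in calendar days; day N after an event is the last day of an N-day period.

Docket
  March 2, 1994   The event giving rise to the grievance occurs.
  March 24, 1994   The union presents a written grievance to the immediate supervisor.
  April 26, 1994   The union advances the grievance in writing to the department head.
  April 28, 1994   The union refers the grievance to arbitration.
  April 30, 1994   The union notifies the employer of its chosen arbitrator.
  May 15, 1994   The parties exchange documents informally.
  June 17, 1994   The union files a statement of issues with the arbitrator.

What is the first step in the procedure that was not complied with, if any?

Step 1

(1) the permitted window runs from March 2, 1994 + 7 = March 9, 1994 to March 2, 1994 + 19 = March 21, 1994; March 24, 1994 is 3 days past the end of the window.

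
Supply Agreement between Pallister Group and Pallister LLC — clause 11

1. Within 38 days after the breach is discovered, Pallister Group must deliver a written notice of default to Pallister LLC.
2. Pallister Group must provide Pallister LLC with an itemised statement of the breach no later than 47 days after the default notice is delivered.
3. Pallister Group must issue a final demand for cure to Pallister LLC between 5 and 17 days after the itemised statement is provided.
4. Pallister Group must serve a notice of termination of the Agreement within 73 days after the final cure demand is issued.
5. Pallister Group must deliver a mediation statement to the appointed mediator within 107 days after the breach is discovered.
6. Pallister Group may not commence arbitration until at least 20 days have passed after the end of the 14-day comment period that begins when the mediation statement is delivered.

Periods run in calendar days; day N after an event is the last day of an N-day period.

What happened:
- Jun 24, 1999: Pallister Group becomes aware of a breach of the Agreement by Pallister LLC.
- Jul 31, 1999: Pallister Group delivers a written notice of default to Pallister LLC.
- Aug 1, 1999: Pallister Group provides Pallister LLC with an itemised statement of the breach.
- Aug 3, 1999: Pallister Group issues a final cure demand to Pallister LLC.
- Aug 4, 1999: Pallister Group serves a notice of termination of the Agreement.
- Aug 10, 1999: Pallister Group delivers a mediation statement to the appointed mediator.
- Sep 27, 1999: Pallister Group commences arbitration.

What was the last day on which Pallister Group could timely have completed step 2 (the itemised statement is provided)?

Step 2 runs from Jul 31, 1999, when the default notice is delivered. 47 days after Jul 31, 1999 is Sep 16, 1999.

Sep 16, 1999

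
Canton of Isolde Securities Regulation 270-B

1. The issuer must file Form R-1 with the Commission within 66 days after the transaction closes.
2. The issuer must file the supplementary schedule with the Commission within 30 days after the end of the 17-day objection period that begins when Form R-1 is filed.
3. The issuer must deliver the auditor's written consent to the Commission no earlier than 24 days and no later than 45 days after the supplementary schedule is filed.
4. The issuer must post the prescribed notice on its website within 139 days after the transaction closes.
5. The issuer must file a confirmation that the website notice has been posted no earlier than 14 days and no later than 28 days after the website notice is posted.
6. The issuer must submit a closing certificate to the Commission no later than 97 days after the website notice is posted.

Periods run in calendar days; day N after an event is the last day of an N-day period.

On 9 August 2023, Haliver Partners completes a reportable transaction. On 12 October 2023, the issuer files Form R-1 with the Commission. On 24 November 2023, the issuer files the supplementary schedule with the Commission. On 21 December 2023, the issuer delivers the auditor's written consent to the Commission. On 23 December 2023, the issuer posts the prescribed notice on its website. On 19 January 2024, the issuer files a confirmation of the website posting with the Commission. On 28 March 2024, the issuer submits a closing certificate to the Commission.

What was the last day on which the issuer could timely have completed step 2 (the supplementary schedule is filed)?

Form R-1 is filed on 12 October 2023; the 17-day objection period therefore ends 29 October 2023, and step 2 runs from that date. 30 days after 29 October 2023 is 28 November 2023.

28 November 2023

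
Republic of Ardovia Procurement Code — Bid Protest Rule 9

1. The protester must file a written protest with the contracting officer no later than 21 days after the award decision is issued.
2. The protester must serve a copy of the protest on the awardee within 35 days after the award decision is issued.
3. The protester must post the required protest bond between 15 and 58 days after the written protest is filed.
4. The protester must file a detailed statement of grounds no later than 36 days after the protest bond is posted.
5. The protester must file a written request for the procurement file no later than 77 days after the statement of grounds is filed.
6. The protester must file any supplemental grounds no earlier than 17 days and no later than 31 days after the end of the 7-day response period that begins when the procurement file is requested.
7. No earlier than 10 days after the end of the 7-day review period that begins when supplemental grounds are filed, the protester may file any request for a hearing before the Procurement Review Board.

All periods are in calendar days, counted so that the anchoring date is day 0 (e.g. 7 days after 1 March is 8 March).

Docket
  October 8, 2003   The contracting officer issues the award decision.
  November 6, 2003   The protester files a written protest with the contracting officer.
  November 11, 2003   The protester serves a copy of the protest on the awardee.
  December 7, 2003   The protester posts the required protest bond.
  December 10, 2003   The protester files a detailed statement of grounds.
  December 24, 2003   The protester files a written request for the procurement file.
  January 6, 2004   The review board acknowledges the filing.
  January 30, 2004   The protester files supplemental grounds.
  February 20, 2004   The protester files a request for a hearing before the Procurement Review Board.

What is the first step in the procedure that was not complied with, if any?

Step 1

(1) due by October 8, 2003 + 21 days = October 29, 2003; not done until November 6, 2003, 8 days after the deadline.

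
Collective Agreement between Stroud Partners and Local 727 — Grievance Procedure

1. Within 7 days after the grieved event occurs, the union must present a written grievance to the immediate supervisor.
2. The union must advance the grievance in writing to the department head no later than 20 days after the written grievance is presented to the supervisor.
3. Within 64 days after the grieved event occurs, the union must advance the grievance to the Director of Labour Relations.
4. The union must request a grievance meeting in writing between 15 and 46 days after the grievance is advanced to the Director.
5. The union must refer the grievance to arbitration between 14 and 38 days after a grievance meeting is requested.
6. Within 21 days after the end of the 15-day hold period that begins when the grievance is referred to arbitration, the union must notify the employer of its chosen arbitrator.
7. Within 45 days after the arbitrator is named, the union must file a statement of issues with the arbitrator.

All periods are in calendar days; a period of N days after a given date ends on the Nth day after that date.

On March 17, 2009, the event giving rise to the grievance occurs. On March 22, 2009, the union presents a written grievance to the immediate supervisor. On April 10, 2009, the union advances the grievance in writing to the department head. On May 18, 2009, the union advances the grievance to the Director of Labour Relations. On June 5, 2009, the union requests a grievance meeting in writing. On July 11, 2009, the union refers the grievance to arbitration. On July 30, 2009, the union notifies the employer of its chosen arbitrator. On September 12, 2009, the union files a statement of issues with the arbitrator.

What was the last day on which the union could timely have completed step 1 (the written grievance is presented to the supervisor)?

March 24, 2009

Step 1 runs from March 17, 2009, when the grieved event occurs. 7 days after March 17, 2009 is March 24, 2009.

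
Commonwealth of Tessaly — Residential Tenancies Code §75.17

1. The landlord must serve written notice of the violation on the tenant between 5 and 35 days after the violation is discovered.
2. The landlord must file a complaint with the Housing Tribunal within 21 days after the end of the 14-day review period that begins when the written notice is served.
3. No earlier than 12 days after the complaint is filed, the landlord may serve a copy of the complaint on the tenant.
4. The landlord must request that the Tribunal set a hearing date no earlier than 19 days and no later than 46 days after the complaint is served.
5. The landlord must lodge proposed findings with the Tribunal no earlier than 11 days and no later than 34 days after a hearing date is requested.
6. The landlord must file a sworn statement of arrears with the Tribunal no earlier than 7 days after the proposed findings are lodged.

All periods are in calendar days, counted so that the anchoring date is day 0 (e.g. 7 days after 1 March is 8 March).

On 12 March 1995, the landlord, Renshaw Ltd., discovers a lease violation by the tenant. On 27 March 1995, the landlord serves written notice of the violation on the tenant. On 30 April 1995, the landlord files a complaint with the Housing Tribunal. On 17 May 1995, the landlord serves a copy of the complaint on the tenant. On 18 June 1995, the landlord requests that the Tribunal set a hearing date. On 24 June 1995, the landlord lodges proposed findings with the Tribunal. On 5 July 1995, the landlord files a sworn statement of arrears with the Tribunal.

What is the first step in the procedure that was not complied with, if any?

Step 1: the window is 5–35 days after 12 March 1995 (when the violation is discovered), so 17 March 1995 through 16 April 1995; done 27 March 1995, which is between those dates.
Step 2: 21 days after 10 April 1995 (end of the 14-day review period, which began when the written notice is served on 27 March 1995) is 1 May 1995; completed 30 April 1995, before the deadline.
Step 3: the earliest permitted date is 12 days after 30 April 1995 (when the complaint is filed), i.e. 12 May 1995; done 17 May 1995, after the minimum wait.
Step 4: the window is 19–46 days after 17 May 1995 (when the complaint is served), so 5 June 1995 through 2 July 1995; done 18 June 1995 — within the window.
Step 5: the window is 11–34 days after 18 June 1995 (when a hearing date is requested), so 29 June 1995 through 22 July 1995; 24 June 1995 is 5 days too early.

Step 5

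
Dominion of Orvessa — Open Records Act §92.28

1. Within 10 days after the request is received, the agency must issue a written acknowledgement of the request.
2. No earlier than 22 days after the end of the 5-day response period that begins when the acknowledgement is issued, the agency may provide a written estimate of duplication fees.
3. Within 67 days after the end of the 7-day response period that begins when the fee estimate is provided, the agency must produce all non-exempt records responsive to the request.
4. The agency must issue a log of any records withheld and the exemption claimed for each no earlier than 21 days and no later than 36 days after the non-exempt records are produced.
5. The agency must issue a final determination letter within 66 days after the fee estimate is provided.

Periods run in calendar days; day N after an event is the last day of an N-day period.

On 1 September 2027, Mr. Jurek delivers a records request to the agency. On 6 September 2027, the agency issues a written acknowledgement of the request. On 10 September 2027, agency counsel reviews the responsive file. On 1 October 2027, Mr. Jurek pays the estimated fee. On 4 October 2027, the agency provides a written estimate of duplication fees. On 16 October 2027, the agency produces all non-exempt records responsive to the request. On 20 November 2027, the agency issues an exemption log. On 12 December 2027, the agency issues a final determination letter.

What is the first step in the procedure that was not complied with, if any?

Step 5

Step 1 — counting 10 days from 1 September 2027 (when the request is received) gives a deadline of 11 September 2027; 6 September 2027 is within that limit.
Step 2 — must wait 22 days from 11 September 2027 (end of the 5-day response period, which began when the acknowledgement is issued on 6 September 2027), so not before 3 October 2027; 4 October 2027 is on or after that date.
Step 3 — counting 67 days from 11 October 2027 (end of the 7-day response period, which began when the fee estimate is provided on 4 October 2027) gives a deadline of 17 December 2027; 16 October 2027 is within that limit.
Step 4 — 21 and 36 days from 16 October 2027 (when the non-exempt records are produced) are 6 November 2027 and 21 November 2027 respectively; done 20 November 2027 — within the window.
Step 5 — counting 66 days from 4 October 2027 (when the fee estimate is provided) gives a deadline of 9 December 2027; 12 December 2027 misses that deadline by 3 days.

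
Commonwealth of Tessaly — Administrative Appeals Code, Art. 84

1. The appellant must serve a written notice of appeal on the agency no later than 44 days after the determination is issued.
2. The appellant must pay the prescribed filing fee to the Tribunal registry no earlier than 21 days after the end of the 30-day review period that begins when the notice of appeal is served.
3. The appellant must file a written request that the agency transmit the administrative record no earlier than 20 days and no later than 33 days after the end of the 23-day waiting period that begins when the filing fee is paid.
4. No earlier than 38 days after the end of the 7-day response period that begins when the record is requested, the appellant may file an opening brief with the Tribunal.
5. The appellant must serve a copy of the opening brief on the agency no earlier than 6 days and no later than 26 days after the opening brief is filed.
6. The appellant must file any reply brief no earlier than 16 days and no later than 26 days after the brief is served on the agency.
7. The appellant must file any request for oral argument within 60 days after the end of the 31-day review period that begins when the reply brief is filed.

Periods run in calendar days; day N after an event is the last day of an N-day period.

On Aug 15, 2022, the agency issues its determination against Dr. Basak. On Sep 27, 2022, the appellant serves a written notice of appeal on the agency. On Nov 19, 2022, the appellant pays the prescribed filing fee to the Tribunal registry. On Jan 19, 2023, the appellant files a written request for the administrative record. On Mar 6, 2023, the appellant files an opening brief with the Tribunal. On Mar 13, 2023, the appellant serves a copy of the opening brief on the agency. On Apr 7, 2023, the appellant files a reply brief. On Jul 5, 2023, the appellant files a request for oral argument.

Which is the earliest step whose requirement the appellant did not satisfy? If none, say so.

(1) due by Aug 15, 2022 + 44 days = Sep 28, 2022; done Sep 27, 2022 — timely.
(2) permitted from Oct 27, 2022 + 21 days = Nov 17, 2022 onward; done Nov 19, 2022, after the minimum wait.
(3) the permitted window runs from Dec 12, 2022 + 20 = Jan 1, 2023 to Dec 12, 2022 + 33 = Jan 14, 2023; Jan 19, 2023 is 5 days past the end of the window.
The procedure was therefore not followed at step 3.

Step 3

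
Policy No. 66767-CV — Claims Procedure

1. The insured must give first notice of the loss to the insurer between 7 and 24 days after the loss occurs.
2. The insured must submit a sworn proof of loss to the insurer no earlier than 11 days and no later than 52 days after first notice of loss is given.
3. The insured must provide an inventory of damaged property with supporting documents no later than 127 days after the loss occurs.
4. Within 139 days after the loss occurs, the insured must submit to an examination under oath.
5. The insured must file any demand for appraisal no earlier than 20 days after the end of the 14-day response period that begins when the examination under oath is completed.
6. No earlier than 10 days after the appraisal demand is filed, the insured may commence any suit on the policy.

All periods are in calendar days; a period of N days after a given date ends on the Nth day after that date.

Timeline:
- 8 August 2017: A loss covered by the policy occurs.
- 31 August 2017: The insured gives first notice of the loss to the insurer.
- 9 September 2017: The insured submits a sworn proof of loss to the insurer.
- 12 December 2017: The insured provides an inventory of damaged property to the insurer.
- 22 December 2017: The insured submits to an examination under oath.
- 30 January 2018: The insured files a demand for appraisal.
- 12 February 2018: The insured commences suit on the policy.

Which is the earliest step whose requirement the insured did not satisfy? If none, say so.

Step 1 — 7 and 24 days from 8 August 2017 (when the loss occurs) are 15 August 2017 and 1 September 2017 respectively; 31 August 2017 falls inside that range.
Step 2 — 11 and 52 days from 31 August 2017 (when first notice of loss is given) are 11 September 2017 and 22 October 2017 respectively; 9 September 2017 is 2 days too early.
The procedure was therefore not followed at step 2.

Step 2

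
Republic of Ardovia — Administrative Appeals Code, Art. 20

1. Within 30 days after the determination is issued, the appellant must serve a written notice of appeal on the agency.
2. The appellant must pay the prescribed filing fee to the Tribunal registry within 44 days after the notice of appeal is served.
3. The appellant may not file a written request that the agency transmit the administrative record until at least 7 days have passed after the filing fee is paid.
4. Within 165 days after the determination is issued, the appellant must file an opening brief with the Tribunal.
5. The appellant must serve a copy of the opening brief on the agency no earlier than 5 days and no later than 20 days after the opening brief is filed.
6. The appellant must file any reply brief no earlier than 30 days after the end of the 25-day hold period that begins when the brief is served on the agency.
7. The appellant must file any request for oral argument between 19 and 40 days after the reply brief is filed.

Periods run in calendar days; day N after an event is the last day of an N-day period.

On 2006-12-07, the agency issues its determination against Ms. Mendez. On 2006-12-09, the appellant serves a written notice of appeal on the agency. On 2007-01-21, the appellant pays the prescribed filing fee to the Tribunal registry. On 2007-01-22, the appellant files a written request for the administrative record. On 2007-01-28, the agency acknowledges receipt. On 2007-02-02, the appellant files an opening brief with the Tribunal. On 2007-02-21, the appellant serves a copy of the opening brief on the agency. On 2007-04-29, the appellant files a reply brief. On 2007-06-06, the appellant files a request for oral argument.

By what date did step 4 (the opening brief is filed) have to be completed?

2007-05-21

Step 4 runs from 2006-12-07, when the determination is issued. 165 days after 2006-12-07 is 2007-05-21.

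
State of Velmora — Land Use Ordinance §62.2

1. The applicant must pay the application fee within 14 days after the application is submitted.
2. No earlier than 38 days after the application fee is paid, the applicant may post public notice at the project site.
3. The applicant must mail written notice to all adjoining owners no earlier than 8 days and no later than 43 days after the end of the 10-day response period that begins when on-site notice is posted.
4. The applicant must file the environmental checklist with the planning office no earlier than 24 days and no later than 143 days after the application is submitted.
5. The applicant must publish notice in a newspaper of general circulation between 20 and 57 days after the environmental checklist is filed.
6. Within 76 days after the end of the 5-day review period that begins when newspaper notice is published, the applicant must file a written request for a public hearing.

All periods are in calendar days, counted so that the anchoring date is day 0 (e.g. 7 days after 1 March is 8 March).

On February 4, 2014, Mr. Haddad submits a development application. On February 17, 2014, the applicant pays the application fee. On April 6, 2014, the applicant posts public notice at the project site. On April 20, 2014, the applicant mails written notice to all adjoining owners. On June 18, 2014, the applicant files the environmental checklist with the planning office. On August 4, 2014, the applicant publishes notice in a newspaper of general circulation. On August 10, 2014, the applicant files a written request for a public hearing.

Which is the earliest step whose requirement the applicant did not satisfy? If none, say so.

(1) due by February 4, 2014 + 14 days = February 18, 2014; completed February 17, 2014, before the deadline.
(2) permitted from February 17, 2014 + 38 days = March 27, 2014 onward; done April 6, 2014, after the minimum wait.
(3) the permitted window runs from April 16, 2014 + 8 = April 24, 2014 to April 16, 2014 + 43 = May 29, 2014; April 20, 2014 is 4 days too early.

Step 3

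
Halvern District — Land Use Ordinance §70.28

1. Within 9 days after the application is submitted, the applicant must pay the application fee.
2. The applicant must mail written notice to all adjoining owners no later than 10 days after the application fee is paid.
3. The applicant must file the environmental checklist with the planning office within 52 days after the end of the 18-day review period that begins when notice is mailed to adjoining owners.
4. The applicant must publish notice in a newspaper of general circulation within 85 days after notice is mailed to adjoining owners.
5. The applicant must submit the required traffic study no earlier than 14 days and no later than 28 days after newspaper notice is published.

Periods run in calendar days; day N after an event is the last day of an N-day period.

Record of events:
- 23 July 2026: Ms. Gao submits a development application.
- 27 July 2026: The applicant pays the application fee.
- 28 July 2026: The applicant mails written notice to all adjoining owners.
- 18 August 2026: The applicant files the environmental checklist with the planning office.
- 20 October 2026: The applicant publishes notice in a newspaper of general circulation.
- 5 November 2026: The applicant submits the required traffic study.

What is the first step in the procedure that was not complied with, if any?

Step 1 — counting 9 days from 23 July 2026 (when the application is submitted) gives a deadline of 1 August 2026; completed 27 July 2026, before the deadline.
Step 2 — counting 10 days from 27 July 2026 (when the application fee is paid) gives a deadline of 6 August 2026; 28 July 2026 is within that limit.
Step 3 — counting 52 days from 15 August 2026 (end of the 18-day review period, which began when notice is mailed to adjoining owners on 28 July 2026) gives a deadline of 6 October 2026; 18 August 2026 is within that limit.
Step 4 — counting 85 days from 28 July 2026 (when notice is mailed to adjoining owners) gives a deadline of 21 October 2026; completed 20 October 2026, before the deadline.
Step 5 — 14 and 28 days from 20 October 2026 (when newspaper notice is published) are 3 November 2026 and 17 November 2026 respectively; done 5 November 2026 — within the window.

None — every step was satisfied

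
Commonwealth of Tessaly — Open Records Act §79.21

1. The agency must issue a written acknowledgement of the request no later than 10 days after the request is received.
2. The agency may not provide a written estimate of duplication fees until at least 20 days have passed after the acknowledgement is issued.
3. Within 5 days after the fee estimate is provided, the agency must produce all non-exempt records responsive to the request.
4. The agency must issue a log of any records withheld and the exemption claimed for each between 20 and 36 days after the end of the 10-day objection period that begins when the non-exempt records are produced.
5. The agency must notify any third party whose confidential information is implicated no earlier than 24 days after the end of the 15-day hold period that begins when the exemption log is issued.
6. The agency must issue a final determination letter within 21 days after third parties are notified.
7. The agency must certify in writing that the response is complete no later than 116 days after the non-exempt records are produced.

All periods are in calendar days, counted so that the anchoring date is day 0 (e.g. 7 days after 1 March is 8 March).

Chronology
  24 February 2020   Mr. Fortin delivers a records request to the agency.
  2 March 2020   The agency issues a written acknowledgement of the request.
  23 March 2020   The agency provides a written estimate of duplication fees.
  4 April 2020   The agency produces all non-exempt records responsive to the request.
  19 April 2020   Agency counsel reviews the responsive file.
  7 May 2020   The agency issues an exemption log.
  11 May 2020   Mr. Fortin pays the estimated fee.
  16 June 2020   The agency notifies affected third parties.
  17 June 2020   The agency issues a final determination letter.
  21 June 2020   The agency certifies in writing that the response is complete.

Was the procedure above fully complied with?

(1) due by 24 February 2020 + 10 days = 5 March 2020; done 2 March 2020 — timely.
(2) permitted from 2 March 2020 + 20 days = 22 March 2020 onward; done 23 March 2020 — permitted.
(3) due by 23 March 2020 + 5 days = 28 March 2020; done 4 April 2020 — 7 days late.
The procedure was therefore not followed at step 3.

No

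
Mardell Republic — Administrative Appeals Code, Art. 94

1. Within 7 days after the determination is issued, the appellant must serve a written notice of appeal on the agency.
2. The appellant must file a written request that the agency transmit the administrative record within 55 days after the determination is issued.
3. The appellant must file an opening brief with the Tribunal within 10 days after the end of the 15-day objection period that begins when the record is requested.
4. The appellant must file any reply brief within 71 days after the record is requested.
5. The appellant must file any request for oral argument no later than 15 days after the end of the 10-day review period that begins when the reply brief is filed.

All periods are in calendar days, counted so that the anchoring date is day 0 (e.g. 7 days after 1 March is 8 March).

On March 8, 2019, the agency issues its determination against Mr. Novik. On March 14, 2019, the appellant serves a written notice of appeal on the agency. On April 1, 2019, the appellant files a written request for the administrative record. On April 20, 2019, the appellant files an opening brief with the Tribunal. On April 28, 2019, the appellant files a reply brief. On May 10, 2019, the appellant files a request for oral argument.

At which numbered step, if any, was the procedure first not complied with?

Step 1 — counting 7 days from March 8, 2019 (when the determination is issued) gives a deadline of March 15, 2019; March 14, 2019 is within that limit.
Step 2 — counting 55 days from March 8, 2019 (when the determination is issued) gives a deadline of May 2, 2019; done April 1, 2019 — timely.
Step 3 — counting 10 days from April 16, 2019 (end of the 15-day objection period, which began when the record is requested on April 1, 2019) gives a deadline of April 26, 2019; done April 20, 2019 — timely.
Step 4 — counting 71 days from April 1, 2019 (when the record is requested) gives a deadline of June 11, 2019; done April 28, 2019 — timely.
Step 5 — counting 15 days from May 8, 2019 (end of the 10-day review period, which began when the reply brief is filed on April 28, 2019) gives a deadline of May 23, 2019; May 10, 2019 is within that limit.

None — every step was satisfied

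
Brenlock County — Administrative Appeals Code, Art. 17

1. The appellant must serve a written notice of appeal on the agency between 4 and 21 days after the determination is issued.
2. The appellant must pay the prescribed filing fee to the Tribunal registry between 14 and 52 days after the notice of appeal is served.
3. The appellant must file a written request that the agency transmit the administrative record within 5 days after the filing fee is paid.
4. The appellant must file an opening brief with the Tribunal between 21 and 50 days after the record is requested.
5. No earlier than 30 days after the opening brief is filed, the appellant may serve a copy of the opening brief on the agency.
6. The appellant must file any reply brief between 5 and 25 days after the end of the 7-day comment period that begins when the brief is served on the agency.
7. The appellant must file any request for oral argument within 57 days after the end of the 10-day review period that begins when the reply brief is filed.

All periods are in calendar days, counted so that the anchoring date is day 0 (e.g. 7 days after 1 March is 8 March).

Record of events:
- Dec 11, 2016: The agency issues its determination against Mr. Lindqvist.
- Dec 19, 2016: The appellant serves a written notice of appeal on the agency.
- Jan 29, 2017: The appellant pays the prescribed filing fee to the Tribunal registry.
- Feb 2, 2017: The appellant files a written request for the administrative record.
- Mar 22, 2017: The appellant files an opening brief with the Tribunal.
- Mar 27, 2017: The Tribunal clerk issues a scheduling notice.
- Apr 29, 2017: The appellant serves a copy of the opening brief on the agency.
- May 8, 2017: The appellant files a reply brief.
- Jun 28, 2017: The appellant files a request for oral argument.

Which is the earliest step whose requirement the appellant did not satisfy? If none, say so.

(1) the permitted window runs from Dec 11, 2016 + 4 = Dec 15, 2016 to Dec 11, 2016 + 21 = Jan 1, 2017; Dec 19, 2016 falls inside that range.
(2) the permitted window runs from Dec 19, 2016 + 14 = Jan 2, 2017 to Dec 19, 2016 + 52 = Feb 9, 2017; done Jan 29, 2017 — within the window.
(3) due by Jan 29, 2017 + 5 days = Feb 3, 2017; completed Feb 2, 2017, before the deadline.
(4) the permitted window runs from Feb 2, 2017 + 21 = Feb 23, 2017 to Feb 2, 2017 + 50 = Mar 24, 2017; done Mar 22, 2017, which is between those dates.
(5) permitted from Mar 22, 2017 + 30 days = Apr 21, 2017 onward; done Apr 29, 2017, after the minimum wait.
(6) the permitted window runs from May 6, 2017 + 5 = May 11, 2017 to May 6, 2017 + 25 = May 31, 2017; done May 8, 2017 — 3 days before the window opened.

Step 6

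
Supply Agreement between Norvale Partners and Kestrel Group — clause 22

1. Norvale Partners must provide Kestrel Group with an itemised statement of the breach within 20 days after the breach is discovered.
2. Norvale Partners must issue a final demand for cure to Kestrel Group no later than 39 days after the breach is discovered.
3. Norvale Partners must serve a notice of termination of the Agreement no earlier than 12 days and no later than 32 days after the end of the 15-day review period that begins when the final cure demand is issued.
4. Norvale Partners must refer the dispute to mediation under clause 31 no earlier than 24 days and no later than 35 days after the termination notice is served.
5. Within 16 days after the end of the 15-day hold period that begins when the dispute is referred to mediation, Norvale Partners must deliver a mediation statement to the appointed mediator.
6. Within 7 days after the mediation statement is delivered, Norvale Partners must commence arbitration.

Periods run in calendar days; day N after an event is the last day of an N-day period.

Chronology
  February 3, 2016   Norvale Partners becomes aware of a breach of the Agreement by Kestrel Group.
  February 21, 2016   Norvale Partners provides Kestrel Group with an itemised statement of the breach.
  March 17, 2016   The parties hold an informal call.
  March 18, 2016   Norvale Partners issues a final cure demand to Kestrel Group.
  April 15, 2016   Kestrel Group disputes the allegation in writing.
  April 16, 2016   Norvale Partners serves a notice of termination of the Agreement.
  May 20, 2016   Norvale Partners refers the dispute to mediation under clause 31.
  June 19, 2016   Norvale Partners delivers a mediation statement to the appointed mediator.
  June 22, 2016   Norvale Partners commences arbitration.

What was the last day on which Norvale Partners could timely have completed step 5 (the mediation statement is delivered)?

The dispute is referred to mediation on May 20, 2016; the 15-day hold period therefore ends June 4, 2016, and step 5 runs from that date. 16 days after June 4, 2016 is June 20, 2016.

June 20, 2016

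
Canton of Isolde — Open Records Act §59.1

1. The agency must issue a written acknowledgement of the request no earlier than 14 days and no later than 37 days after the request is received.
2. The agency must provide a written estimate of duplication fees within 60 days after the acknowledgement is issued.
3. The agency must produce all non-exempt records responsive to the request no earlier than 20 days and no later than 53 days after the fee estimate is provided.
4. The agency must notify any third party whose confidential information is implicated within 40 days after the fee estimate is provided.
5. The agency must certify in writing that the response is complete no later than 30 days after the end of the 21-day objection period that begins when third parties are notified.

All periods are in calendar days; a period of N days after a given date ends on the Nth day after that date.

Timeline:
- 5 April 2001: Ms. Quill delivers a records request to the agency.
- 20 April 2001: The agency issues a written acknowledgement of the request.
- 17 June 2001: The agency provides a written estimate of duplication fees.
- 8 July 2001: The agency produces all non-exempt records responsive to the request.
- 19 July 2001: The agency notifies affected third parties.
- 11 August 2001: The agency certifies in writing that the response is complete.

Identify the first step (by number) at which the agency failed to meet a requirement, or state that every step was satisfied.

(1) the permitted window runs from 5 April 2001 + 14 = 19 April 2001 to 5 April 2001 + 37 = 12 May 2001; done 20 April 2001 — within the window.
(2) due by 20 April 2001 + 60 days = 19 June 2001; done 17 June 2001 — timely.
(3) the permitted window runs from 17 June 2001 + 20 = 7 July 2001 to 17 June 2001 + 53 = 9 August 2001; done 8 July 2001, which is between those dates.
(4) due by 17 June 2001 + 40 days = 27 July 2001; done 19 July 2001 — timely.
(5) due by 9 August 2001 + 30 days = 8 September 2001; completed 11 August 2001, before the deadline.

None — every step was satisfied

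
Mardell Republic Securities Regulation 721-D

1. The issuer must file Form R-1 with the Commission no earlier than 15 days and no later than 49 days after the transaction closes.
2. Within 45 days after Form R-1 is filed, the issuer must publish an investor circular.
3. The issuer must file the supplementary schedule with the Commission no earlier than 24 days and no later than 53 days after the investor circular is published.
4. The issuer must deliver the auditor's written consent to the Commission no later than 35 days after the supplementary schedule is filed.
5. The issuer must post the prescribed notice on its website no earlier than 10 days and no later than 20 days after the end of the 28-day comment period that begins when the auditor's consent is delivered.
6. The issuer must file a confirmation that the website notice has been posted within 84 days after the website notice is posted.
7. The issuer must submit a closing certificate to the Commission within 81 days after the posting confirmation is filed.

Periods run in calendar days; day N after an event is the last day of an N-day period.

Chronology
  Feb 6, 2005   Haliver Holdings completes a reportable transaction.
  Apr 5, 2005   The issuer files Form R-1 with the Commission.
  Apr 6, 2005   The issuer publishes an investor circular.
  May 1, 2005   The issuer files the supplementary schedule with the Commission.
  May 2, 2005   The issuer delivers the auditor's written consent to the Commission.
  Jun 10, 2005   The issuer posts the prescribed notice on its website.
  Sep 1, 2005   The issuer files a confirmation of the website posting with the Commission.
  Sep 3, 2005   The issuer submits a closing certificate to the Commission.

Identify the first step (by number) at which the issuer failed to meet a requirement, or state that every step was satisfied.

Step 1

Step 1: the window is 15–49 days after Feb 6, 2005 (when the transaction closes), so Feb 21, 2005 through Mar 27, 2005; done Apr 5, 2005 — 9 days after the window closed.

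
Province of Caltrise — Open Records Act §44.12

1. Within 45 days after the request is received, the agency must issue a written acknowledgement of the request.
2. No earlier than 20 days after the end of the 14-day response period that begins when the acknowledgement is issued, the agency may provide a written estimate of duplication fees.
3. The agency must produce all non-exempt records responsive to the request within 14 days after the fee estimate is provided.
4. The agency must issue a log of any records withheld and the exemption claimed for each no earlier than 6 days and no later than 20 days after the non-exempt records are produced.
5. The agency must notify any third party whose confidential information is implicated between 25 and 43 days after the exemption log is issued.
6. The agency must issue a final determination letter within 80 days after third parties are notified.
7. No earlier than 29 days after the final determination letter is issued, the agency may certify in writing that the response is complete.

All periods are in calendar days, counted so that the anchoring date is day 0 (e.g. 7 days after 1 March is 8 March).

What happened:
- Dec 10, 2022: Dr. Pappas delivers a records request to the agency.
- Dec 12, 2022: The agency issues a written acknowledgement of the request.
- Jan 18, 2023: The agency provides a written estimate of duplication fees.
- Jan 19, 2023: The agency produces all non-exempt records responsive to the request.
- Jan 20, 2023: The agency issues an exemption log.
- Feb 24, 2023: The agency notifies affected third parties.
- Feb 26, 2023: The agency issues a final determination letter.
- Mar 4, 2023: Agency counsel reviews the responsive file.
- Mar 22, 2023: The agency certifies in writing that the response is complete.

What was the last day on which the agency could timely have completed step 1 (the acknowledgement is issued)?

Jan 24, 2023

Step 1 runs from Dec 10, 2022, when the request is received. 45 days after Dec 10, 2022 is Jan 24, 2023.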